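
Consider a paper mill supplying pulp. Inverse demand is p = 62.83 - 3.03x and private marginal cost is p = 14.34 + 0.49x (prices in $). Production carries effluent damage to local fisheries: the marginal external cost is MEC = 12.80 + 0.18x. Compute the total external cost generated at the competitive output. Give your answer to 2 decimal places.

$193.41

Market equilibrium (private): 14.34 + 0.49x = 62.83 - 3.03x → x_m = 13.7756.
Total external cost = ∫₀^{x_m} (12.80 + 0.18x) dx = 12.80×13.7756 + ½×0.18×13.7756² = 193.4067.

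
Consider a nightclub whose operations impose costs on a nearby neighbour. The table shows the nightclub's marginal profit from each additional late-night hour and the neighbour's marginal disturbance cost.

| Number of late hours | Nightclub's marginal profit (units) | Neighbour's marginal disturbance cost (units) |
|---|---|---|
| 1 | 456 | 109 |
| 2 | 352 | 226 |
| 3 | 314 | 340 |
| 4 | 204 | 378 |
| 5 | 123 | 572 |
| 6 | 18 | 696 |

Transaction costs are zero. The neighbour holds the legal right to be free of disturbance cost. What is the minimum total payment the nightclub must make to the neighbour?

335

Efficient level: marginal profit ≥ marginal disturbance cost through level 2, so k* = 2.
With the neighbour holding the right, the nightclub must at least compensate total damage at k*: 109 + 226 = 335.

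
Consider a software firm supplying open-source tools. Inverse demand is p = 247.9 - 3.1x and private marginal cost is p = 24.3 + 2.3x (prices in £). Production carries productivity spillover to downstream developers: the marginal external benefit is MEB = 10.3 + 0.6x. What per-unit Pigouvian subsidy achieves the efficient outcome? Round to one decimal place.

subsidy = £39.5 per unit

Social marginal cost = private MC − MEB = 14.0 + 1.7x.
Set SMC = demand: 14.0 + 1.7x = 247.9 - 3.1x → x* = 48.7292.
The Pigouvian subsidy equals MEB at x*: 10.3 + 0.6×48.7292 = 39.5375.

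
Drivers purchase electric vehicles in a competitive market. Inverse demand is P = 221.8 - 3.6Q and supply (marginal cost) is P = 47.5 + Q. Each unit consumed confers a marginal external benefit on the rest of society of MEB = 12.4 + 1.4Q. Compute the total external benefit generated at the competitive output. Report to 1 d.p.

1474.9

Market equilibrium (private): 47.5 + Q = 221.8 - 3.6Q → Q_m = 37.8913.
Total external benefit = ∫₀^{Q_m} (12.4 + 1.4Q) dQ = 12.4×37.8913 + ½×1.4×37.8913² = 1474.8776.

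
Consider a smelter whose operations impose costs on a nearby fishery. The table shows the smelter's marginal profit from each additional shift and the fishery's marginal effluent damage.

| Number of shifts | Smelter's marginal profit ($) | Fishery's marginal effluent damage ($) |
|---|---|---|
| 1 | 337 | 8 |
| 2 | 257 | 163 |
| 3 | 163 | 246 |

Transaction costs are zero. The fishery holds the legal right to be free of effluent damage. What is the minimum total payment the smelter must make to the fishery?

$171

Efficient level: marginal profit ≥ marginal effluent damage through level 2, so k* = 2.
With the fishery holding the right, the smelter must at least compensate total damage at k*: 8 + 163 = 171.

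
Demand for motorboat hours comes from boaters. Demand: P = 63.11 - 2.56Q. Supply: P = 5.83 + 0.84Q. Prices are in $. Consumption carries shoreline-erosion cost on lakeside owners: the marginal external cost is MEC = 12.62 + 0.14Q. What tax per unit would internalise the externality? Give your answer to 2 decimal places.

tax = $14.39 per unit

Social marginal benefit = demand − MEC = 50.49 - 2.70Q.
Set SMB = MC: 50.49 - 2.70Q = 5.83 + 0.84Q → Q* = 12.6158.
The Pigouvian tax equals MEC at Q*: 12.62 + 0.14×12.6158 = 14.3862.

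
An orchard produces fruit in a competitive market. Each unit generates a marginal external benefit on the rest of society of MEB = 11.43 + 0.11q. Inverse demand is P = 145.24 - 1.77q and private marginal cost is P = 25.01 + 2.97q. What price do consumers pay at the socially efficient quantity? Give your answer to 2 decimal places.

P = 94.91

Social marginal cost = private MC − MEB = 13.58 + 2.86q.
Set SMC = demand: 13.58 + 2.86q = 145.24 - 1.77q → q* = 28.4363.
Consumer price on the demand curve at q*: 145.24 − 1.77×28.4363 = 94.9077.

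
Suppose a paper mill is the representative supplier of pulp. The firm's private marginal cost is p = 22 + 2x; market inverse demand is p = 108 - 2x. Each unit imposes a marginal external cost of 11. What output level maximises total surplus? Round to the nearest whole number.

x* = 19

Social marginal cost = private MC + MEC = 33 + 2x.
Set SMC = demand: 33 + 2x = 108 - 2x → x* = 18.7500.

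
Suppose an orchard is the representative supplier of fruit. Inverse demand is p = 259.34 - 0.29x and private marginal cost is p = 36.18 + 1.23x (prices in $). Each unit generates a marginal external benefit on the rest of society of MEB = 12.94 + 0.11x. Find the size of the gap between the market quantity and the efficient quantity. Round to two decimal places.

20.63 units

Market equilibrium (private): 36.18 + 1.23x = 259.34 - 0.29x → x_m = 146.8158.
Social marginal cost = private MC − MEB = 23.24 + 1.12x.
Set SMC = demand: 23.24 + 1.12x = 259.34 - 0.29x → x* = 167.4468.
Gap = |146.8158 − 167.4468| = 20.6310.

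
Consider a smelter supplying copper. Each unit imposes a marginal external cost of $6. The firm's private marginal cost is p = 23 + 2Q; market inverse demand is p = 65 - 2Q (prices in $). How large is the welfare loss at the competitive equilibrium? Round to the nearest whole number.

DWL = $5

Market equilibrium (private): 23 + 2Q = 65 - 2Q → Q_m = 10.5000.
Social marginal cost = private MC + MEC = 29 + 2Q.
Set SMC = demand: 29 + 2Q = 65 - 2Q → Q* = 9.0000.
The loss is the area between SMC and demand from Q* to Q_m; with linear curves that's a triangle of height MEC(Q_m).
DWL = ½ × 1.5000 × 6.0000 = 4.5000.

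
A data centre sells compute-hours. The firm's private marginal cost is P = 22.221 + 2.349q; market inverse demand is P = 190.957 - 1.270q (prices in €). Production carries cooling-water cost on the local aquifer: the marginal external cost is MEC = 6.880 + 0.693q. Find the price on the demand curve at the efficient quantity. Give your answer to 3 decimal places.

P = €143.286

Social marginal cost = private MC + MEC = 29.101 + 3.042q.
Set SMC = demand: 29.101 + 3.042q = 190.957 - 1.270q → q* = 37.5362.
Consumer price on the demand curve at q*: 190.957 − 1.270×37.5362 = 143.2860.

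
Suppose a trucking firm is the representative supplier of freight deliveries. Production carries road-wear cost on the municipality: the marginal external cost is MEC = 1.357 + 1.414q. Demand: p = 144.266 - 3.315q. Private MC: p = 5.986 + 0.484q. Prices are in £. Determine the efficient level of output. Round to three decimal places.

Social marginal cost = private MC + MEC = 7.343 + 1.898q.
Set SMC = demand: 7.343 + 1.898q = 144.266 - 3.315q → q* = 26.2657.

q* = 26.266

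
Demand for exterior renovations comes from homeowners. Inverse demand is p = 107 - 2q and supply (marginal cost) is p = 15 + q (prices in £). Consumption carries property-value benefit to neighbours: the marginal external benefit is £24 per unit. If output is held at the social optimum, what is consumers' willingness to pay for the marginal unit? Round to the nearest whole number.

P = £30

Social marginal benefit = demand + MEB = 131 - 2q.
Set SMB = MC: 131 - 2q = 15 + q → q* = 38.6667.
Consumer price on the demand curve at q*: 107 − 2×38.6667 = 29.6666.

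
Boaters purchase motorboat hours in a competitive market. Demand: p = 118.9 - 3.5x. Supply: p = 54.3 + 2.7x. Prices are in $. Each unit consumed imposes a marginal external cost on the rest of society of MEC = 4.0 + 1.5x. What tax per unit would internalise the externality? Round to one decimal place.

Social marginal benefit = demand − MEC = 114.9 - 5.0x.
Set SMB = MC: 114.9 - 5.0x = 54.3 + 2.7x → x* = 7.8701.
The Pigouvian tax equals MEC at x*: 4.0 + 1.5×7.8701 = 15.8052.

tax = $15.8 per unit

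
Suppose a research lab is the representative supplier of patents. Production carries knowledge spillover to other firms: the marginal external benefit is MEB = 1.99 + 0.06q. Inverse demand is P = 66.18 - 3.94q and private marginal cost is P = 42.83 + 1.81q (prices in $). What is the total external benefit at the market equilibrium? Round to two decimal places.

$8.58

Market equilibrium (private): 42.83 + 1.81q = 66.18 - 3.94q → q_m = 4.0609.
Total external benefit = ∫₀^{q_m} (1.99 + 0.06q) dq = 1.99×4.0609 + ½×0.06×4.0609² = 8.5759.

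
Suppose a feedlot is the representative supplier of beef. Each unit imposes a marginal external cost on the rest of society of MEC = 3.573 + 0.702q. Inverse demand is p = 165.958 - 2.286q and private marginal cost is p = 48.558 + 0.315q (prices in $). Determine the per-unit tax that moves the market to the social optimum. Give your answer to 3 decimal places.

Social marginal cost = private MC + MEC = 52.131 + 1.017q.
Set SMC = demand: 52.131 + 1.017q = 165.958 - 2.286q → q* = 34.4617.
The Pigouvian tax equals MEC at q*: 3.573 + 0.702×34.4617 = 27.7651.

tax = $27.765 per unit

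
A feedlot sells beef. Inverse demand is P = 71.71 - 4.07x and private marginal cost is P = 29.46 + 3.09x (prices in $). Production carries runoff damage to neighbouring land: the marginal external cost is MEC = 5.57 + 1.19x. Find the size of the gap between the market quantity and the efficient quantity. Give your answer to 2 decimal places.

Market equilibrium (private): 29.46 + 3.09x = 71.71 - 4.07x → x_m = 5.9008.
Social marginal cost = private MC + MEC = 35.03 + 4.28x.
Set SMC = demand: 35.03 + 4.28x = 71.71 - 4.07x → x* = 4.3928.
Gap = |5.9008 − 4.3928| = 1.5080.

1.51 units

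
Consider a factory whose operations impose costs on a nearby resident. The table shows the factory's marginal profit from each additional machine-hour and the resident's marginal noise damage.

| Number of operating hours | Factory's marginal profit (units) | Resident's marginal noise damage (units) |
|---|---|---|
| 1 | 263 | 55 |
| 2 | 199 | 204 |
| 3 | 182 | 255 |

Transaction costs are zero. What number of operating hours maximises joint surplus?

1

Bargaining reaches the level where marginal profit last exceeds marginal noise damage.
That holds through level 1 (263 ≥ 55) but not at 2 (199 < 204).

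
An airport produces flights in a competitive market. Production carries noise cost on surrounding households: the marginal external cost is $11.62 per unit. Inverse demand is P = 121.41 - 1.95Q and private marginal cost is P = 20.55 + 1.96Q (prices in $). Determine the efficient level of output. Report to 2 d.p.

Social marginal cost = private MC + MEC = 32.17 + 1.96Q.
Set SMC = demand: 32.17 + 1.96Q = 121.41 - 1.95Q → Q* = 22.8235.

Q* = 22.82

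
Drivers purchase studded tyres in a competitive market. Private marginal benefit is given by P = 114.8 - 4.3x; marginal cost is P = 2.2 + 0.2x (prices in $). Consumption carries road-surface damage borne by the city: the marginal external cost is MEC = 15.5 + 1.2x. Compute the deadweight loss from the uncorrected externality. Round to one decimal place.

Market equilibrium (private): 2.2 + 0.2x = 114.8 - 4.3x → x_m = 25.0222.
Social marginal benefit = demand − MEC = 99.3 - 5.5x.
Set SMB = MC: 99.3 - 5.5x = 2.2 + 0.2x → x* = 17.0351.
The welfare-loss triangle has base |x_m − x*| and height MEC(x_m) (the vertical gap between SMB and MC is zero at x* and MEC at x_m).
DWL = ½ × 7.9871 × 45.5267 = 181.8132.

DWL = $181.8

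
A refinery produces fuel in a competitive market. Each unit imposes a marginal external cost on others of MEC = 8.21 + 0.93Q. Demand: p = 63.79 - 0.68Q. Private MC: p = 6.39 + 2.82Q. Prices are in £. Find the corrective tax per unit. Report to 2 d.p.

tax = £18.54 per unit

Social marginal cost = private MC + MEC = 14.60 + 3.75Q.
Set SMC = demand: 14.60 + 3.75Q = 63.79 - 0.68Q → Q* = 11.1038.
The Pigouvian tax equals MEC at Q*: 8.21 + 0.93×11.1038 = 18.5365.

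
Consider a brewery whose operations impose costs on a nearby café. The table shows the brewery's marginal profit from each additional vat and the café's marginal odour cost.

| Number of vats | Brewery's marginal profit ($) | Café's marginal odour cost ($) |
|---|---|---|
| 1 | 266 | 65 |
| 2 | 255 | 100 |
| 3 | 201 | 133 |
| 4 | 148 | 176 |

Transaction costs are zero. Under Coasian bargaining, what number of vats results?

Bargaining reaches the level where marginal profit last exceeds marginal odour cost.
That holds through level 3 (201 ≥ 133) but not at 4 (148 < 176).

3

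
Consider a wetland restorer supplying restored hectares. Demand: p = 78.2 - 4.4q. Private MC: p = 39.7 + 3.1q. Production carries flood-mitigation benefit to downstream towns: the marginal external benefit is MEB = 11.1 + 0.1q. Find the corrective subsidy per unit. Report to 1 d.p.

Social marginal cost = private MC − MEB = 28.6 + 3.0q.
Set SMC = demand: 28.6 + 3.0q = 78.2 - 4.4q → q* = 6.7027.
The Pigouvian subsidy equals MEB at q*: 11.1 + 0.1×6.7027 = 11.7703.

subsidy = 11.8 per unit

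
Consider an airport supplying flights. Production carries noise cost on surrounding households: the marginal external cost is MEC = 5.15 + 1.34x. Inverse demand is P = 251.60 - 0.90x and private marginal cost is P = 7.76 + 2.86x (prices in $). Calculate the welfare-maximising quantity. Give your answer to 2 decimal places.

Social marginal cost = private MC + MEC = 12.91 + 4.20x.
Set SMC = demand: 12.91 + 4.20x = 251.60 - 0.90x → x* = 46.8020.

x* = 46.80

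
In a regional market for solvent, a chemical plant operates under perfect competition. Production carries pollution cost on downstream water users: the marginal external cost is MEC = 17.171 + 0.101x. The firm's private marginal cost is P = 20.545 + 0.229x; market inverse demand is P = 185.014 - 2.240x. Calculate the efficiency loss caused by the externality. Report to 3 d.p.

DWL = 111.121

Market equilibrium (private): 20.545 + 0.229x = 185.014 - 2.240x → x_m = 66.6136.
Social marginal cost = private MC + MEC = 37.716 + 0.330x.
Set SMC = demand: 37.716 + 0.330x = 185.014 - 2.240x → x* = 57.3144.
The loss is the area between SMC and demand from x* to x_m; with linear curves that's a triangle of height MEC(x_m).
DWL = ½ × 9.2992 × 23.8990 = 111.1208.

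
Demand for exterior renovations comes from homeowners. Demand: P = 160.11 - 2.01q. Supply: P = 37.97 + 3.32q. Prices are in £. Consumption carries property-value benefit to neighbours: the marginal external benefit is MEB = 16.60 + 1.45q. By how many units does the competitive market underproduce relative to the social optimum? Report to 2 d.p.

Market equilibrium (private): 37.97 + 3.32q = 160.11 - 2.01q → q_m = 22.9156.
Social marginal benefit = demand + MEB = 176.71 - 0.56q.
Set SMB = MC: 176.71 - 0.56q = 37.97 + 3.32q → q* = 35.7577.
Gap = |22.9156 − 35.7577| = 12.8421.

12.84 units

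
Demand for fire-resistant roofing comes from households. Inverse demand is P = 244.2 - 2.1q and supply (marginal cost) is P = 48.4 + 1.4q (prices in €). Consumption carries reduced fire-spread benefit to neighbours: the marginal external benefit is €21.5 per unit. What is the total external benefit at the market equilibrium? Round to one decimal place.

Market equilibrium (private): 48.4 + 1.4q = 244.2 - 2.1q → q_m = 55.9429.
Total external benefit = MEB × q_m = 21.5 × 55.9429 = 1202.7724.

€1202.8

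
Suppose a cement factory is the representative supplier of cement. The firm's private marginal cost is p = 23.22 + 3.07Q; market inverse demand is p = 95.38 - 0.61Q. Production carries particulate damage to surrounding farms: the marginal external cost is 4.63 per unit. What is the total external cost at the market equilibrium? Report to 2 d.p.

Market equilibrium (private): 23.22 + 3.07Q = 95.38 - 0.61Q → Q_m = 19.6087.
Total external cost = MEC × Q_m = 4.63 × 19.6087 = 90.7883.

90.79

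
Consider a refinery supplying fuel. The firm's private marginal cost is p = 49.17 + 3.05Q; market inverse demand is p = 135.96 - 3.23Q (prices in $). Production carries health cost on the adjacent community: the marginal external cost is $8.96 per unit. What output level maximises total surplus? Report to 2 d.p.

Social marginal cost = private MC + MEC = 58.13 + 3.05Q.
Set SMC = demand: 58.13 + 3.05Q = 135.96 - 3.23Q → Q* = 12.3933.

Q* = 12.39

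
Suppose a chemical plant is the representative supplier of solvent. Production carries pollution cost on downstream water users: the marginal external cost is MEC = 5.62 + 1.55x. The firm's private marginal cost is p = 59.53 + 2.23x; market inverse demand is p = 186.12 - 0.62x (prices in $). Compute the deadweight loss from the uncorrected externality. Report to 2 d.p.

DWL = $630.15

Market equilibrium (private): 59.53 + 2.23x = 186.12 - 0.62x → x_m = 44.4175.
Social marginal cost = private MC + MEC = 65.15 + 3.78x.
Set SMC = demand: 65.15 + 3.78x = 186.12 - 0.62x → x* = 27.4932.
The loss is the area between SMC and demand from x* to x_m; with linear curves that's a triangle of height MEC(x_m).
DWL = ½ × 16.9243 × 74.4672 = 630.1526.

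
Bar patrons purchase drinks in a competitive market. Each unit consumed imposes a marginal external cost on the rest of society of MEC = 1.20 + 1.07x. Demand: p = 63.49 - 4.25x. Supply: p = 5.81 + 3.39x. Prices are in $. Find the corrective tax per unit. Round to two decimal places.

Social marginal benefit = demand − MEC = 62.29 - 5.32x.
Set SMB = MC: 62.29 - 5.32x = 5.81 + 3.39x → x* = 6.4845.
The Pigouvian tax equals MEC at x*: 1.20 + 1.07×6.4845 = 8.1384.

tax = $8.14 per unit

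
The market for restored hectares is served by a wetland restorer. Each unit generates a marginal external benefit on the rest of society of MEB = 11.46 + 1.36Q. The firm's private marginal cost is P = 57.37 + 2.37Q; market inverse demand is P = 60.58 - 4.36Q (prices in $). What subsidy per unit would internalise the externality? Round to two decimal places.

Social marginal cost = private MC − MEB = 45.91 + 1.01Q.
Set SMC = demand: 45.91 + 1.01Q = 60.58 - 4.36Q → Q* = 2.7318.
The Pigouvian subsidy equals MEB at Q*: 11.46 + 1.36×2.7318 = 15.1752.

subsidy = $15.18 per unit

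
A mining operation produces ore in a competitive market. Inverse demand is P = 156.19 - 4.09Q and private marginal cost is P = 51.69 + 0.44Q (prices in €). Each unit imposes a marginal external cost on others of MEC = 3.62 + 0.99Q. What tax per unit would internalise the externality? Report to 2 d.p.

Social marginal cost = private MC + MEC = 55.31 + 1.43Q.
Set SMC = demand: 55.31 + 1.43Q = 156.19 - 4.09Q → Q* = 18.2754.
The Pigouvian tax equals MEC at Q*: 3.62 + 0.99×18.2754 = 21.7126.

tax = €21.71 per unit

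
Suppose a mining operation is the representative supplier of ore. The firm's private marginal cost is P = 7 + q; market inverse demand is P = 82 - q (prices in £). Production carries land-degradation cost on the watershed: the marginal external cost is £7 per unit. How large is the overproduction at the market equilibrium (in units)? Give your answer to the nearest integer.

Market equilibrium (private): 7 + q = 82 - q → q_m = 37.5000.
Social marginal cost = private MC + MEC = 14 + q.
Set SMC = demand: 14 + q = 82 - q → q* = 34.0000.
Gap = |37.5000 − 34.0000| = 3.5000.

4 units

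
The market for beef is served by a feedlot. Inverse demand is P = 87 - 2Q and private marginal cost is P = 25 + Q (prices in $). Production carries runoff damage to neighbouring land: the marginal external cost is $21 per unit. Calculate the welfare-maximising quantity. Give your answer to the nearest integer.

Q* = 14

Social marginal cost = private MC + MEC = 46 + Q.
Set SMC = demand: 46 + Q = 87 - 2Q → Q* = 13.6667.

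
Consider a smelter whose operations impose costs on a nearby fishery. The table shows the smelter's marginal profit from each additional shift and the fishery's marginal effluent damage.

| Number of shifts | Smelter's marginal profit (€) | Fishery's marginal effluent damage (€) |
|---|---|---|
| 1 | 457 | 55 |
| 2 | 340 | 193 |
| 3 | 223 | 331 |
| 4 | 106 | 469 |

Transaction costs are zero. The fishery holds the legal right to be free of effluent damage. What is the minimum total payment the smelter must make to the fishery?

Efficient level: marginal profit ≥ marginal effluent damage through level 2, so k* = 2.
With the fishery holding the right, the smelter must at least compensate total damage at k*: 55 + 193 = 248.

€248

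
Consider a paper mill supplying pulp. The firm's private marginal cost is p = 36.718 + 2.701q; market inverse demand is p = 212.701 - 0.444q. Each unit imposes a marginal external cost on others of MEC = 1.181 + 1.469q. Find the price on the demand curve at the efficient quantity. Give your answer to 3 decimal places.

P = 195.880

Social marginal cost = private MC + MEC = 37.899 + 4.170q.
Set SMC = demand: 37.899 + 4.170q = 212.701 - 0.444q → q* = 37.8851.
Consumer price on the demand curve at q*: 212.701 − 0.444×37.8851 = 195.8800.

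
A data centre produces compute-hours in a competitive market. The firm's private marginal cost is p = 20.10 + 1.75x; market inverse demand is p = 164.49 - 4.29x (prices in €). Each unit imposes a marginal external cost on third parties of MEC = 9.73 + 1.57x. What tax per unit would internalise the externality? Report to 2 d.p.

tax = €37.51 per unit

Social marginal cost = private MC + MEC = 29.83 + 3.32x.
Set SMC = demand: 29.83 + 3.32x = 164.49 - 4.29x → x* = 17.6951.
The Pigouvian tax equals MEC at x*: 9.73 + 1.57×17.6951 = 37.5113.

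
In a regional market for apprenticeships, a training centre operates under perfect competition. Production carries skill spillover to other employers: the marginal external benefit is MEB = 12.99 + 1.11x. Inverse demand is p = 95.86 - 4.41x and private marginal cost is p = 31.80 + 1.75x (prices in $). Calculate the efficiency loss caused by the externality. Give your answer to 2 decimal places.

DWL = $59.59

Market equilibrium (private): 31.80 + 1.75x = 95.86 - 4.41x → x_m = 10.3994.
Social marginal cost = private MC − MEB = 18.81 + 0.64x.
Set SMC = demand: 18.81 + 0.64x = 95.86 - 4.41x → x* = 15.2574.
Between x* and x_m the wedge demand − SMC runs linearly from 0 to MEB(x_m), so the loss is a triangle.
DWL = ½ × 4.8580 × 24.5333 = 59.5914.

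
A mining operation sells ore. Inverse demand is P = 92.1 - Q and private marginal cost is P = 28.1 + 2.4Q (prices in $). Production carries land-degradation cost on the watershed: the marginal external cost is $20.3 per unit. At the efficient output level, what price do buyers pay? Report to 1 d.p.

Social marginal cost = private MC + MEC = 48.4 + 2.4Q.
Set SMC = demand: 48.4 + 2.4Q = 92.1 - Q → Q* = 12.8529.
Consumer price on the demand curve at Q*: 92.1 − 1.0×12.8529 = 79.2471.

P = $79.2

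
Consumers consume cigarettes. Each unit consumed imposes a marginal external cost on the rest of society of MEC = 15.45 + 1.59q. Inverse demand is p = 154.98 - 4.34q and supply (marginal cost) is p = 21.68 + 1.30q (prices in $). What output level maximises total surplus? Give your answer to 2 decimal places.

q* = 16.30

Social marginal benefit = demand − MEC = 139.53 - 5.93q.
Set SMB = MC: 139.53 - 5.93q = 21.68 + 1.30q → q* = 16.3001.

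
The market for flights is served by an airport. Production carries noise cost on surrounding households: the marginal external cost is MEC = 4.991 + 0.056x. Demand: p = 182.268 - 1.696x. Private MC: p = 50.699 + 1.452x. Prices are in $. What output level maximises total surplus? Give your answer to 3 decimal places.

Social marginal cost = private MC + MEC = 55.690 + 1.508x.
Set SMC = demand: 55.690 + 1.508x = 182.268 - 1.696x → x* = 39.5062.

x* = 39.506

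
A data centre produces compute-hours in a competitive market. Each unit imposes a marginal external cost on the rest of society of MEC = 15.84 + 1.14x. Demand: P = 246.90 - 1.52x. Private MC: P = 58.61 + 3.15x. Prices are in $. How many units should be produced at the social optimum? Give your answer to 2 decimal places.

Social marginal cost = private MC + MEC = 74.45 + 4.29x.
Set SMC = demand: 74.45 + 4.29x = 246.90 - 1.52x → x* = 29.6816.

x* = 29.68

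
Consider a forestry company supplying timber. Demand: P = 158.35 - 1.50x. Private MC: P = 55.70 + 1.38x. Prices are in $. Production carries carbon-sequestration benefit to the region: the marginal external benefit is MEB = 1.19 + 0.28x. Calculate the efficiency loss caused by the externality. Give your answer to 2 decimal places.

Market equilibrium (private): 55.70 + 1.38x = 158.35 - 1.50x → x_m = 35.6424.
Social marginal cost = private MC − MEB = 54.51 + 1.10x.
Set SMC = demand: 54.51 + 1.10x = 158.35 - 1.50x → x* = 39.9385.
Between x* and x_m the wedge demand − SMC runs linearly from 0 to MEB(x_m), so the loss is a triangle.
DWL = ½ × 4.2961 × 11.1699 = 23.9935.

DWL = $23.99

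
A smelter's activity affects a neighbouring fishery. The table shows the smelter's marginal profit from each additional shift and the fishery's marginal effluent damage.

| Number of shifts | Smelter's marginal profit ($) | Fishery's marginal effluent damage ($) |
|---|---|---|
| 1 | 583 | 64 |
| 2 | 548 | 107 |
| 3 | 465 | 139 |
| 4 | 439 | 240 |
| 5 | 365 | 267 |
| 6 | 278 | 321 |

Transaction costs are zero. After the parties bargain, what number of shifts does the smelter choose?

5

Bargaining reaches the level where marginal profit last exceeds marginal effluent damage.
That holds through level 5 (365 ≥ 267) but not at 6 (278 < 321).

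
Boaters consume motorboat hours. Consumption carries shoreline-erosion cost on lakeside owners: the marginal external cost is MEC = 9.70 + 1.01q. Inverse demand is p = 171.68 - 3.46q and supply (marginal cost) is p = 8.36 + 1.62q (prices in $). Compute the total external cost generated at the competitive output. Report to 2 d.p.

Market equilibrium (private): 8.36 + 1.62q = 171.68 - 3.46q → q_m = 32.1496.
Total external cost = ∫₀^{q_m} (9.70 + 1.01q) dq = 9.70×32.1496 + ½×1.01×32.1496² = 833.8175.

$833.82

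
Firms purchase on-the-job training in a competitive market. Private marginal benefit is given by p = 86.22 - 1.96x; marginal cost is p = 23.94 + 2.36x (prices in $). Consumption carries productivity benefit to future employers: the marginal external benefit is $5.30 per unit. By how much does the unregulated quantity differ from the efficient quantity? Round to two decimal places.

1.23 units

Market equilibrium (private): 23.94 + 2.36x = 86.22 - 1.96x → x_m = 14.4167.
Social marginal benefit = demand + MEB = 91.52 - 1.96x.
Set SMB = MC: 91.52 - 1.96x = 23.94 + 2.36x → x* = 15.6435.
Gap = |14.4167 − 15.6435| = 1.2268.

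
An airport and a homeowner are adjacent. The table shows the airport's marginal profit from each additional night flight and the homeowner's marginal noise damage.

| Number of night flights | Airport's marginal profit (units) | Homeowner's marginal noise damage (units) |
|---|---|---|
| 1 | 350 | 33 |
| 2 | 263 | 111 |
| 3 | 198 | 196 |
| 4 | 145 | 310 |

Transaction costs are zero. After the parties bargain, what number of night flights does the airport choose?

3

Bargaining reaches the level where marginal profit last exceeds marginal noise damage.
That holds through level 3 (198 ≥ 196) but not at 4 (145 < 310).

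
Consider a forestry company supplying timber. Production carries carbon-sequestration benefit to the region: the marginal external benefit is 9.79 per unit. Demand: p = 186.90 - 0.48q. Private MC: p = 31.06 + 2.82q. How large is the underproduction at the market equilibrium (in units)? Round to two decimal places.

Market equilibrium (private): 31.06 + 2.82q = 186.90 - 0.48q → q_m = 47.2242.
Social marginal cost = private MC − MEB = 21.27 + 2.82q.
Set SMC = demand: 21.27 + 2.82q = 186.90 - 0.48q → q* = 50.1909.
Gap = |47.2242 − 50.1909| = 2.9667.

2.97 units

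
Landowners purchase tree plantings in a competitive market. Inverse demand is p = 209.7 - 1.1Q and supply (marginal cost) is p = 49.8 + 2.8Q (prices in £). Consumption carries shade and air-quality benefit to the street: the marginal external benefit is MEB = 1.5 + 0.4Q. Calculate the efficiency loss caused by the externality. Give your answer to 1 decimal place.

Market equilibrium (private): 49.8 + 2.8Q = 209.7 - 1.1Q → Q_m = 41.0000.
Social marginal benefit = demand + MEB = 211.2 - 0.7Q.
Set SMB = MC: 211.2 - 0.7Q = 49.8 + 2.8Q → Q* = 46.1143.
The welfare-loss triangle has base |Q_m − Q*| and height MEB(Q_m) (the vertical gap between SMB and MC is zero at Q* and MEB at Q_m).
DWL = ½ × 5.1143 × 17.9000 = 45.7730.

DWL = £45.8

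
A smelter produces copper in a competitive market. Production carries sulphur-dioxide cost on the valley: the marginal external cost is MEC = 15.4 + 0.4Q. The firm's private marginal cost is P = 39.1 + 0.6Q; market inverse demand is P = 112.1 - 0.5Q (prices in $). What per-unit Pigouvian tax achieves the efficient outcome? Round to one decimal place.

Social marginal cost = private MC + MEC = 54.5 + Q.
Set SMC = demand: 54.5 + Q = 112.1 - 0.5Q → Q* = 38.4000.
The Pigouvian tax equals MEC at Q*: 15.4 + 0.4×38.4000 = 30.7600.

tax = $30.8 per unit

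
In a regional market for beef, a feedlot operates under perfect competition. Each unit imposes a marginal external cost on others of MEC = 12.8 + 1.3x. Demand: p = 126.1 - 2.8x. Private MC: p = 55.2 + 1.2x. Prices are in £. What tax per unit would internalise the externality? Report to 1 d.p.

Social marginal cost = private MC + MEC = 68.0 + 2.5x.
Set SMC = demand: 68.0 + 2.5x = 126.1 - 2.8x → x* = 10.9623.
The Pigouvian tax equals MEC at x*: 12.8 + 1.3×10.9623 = 27.0510.

tax = £27.1 per unit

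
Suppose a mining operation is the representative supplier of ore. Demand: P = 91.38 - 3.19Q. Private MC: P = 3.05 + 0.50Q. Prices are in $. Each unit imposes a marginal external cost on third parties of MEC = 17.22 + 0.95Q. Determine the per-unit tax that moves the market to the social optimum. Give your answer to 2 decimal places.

tax = $31.78 per unit

Social marginal cost = private MC + MEC = 20.27 + 1.45Q.
Set SMC = demand: 20.27 + 1.45Q = 91.38 - 3.19Q → Q* = 15.3254.
The Pigouvian tax equals MEC at Q*: 17.22 + 0.95×15.3254 = 31.7791.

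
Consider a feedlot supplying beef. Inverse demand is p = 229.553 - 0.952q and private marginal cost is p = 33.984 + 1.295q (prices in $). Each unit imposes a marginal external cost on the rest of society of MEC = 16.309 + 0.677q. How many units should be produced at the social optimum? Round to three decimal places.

q* = 61.306

Social marginal cost = private MC + MEC = 50.293 + 1.972q.
Set SMC = demand: 50.293 + 1.972q = 229.553 - 0.952q → q* = 61.3064.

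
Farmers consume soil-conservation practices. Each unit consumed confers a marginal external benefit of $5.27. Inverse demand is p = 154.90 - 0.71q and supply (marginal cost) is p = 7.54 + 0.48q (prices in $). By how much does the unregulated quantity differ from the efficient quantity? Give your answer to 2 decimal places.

4.43 units

Market equilibrium (private): 7.54 + 0.48q = 154.90 - 0.71q → q_m = 123.8319.
Social marginal benefit = demand + MEB = 160.17 - 0.71q.
Set SMB = MC: 160.17 - 0.71q = 7.54 + 0.48q → q* = 128.2605.
Gap = |123.8319 − 128.2605| = 4.4286.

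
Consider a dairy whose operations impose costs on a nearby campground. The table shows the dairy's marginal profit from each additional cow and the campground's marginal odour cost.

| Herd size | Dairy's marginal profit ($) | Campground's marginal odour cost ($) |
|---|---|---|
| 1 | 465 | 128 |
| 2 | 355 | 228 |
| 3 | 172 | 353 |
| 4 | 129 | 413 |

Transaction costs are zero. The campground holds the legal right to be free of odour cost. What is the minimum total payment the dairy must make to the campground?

$356

Efficient level: marginal profit ≥ marginal odour cost through level 2, so k* = 2.
With the campground holding the right, the dairy must at least compensate total damage at k*: 128 + 228 = 356.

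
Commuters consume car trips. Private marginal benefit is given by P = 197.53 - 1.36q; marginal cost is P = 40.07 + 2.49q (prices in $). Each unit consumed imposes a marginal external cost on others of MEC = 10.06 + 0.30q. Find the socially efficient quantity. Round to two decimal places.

Social marginal benefit = demand − MEC = 187.47 - 1.66q.
Set SMB = MC: 187.47 - 1.66q = 40.07 + 2.49q → q* = 35.5181.

q* = 35.52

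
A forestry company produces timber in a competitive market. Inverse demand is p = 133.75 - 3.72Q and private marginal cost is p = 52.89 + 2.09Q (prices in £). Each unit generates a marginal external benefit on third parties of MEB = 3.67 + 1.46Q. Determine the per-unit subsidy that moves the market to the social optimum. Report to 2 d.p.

subsidy = £32.04 per unit

Social marginal cost = private MC − MEB = 49.22 + 0.63Q.
Set SMC = demand: 49.22 + 0.63Q = 133.75 - 3.72Q → Q* = 19.4322.
The Pigouvian subsidy equals MEB at Q*: 3.67 + 1.46×19.4322 = 32.0410.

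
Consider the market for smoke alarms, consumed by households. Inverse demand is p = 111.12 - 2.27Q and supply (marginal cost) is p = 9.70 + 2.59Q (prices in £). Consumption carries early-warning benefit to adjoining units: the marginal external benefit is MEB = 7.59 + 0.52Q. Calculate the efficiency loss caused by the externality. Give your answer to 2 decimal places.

DWL = £39.18

Market equilibrium (private): 9.70 + 2.59Q = 111.12 - 2.27Q → Q_m = 20.8683.
Social marginal benefit = demand + MEB = 118.71 - 1.75Q.
Set SMB = MC: 118.71 - 1.75Q = 9.70 + 2.59Q → Q* = 25.1175.
Between Q* and Q_m the wedge SMB − MC runs linearly from 0 to MEB(Q_m), so the loss is a triangle.
DWL = ½ × 4.2492 × 18.4415 = 39.1808.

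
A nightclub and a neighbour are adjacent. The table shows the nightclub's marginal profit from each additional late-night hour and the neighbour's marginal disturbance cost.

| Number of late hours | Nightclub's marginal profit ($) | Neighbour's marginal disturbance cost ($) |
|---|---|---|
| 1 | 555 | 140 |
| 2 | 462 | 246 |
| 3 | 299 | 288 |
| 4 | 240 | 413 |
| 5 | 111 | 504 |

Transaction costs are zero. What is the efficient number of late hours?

Bargaining reaches the level where marginal profit last exceeds marginal disturbance cost.
That holds through level 3 (299 ≥ 288) but not at 4 (240 < 413).

3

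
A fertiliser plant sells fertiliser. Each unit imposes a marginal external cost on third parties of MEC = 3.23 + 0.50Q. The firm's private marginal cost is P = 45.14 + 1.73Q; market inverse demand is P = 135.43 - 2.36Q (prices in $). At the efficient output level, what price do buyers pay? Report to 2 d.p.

P = $90.67

Social marginal cost = private MC + MEC = 48.37 + 2.23Q.
Set SMC = demand: 48.37 + 2.23Q = 135.43 - 2.36Q → Q* = 18.9673.
Consumer price on the demand curve at Q*: 135.43 − 2.36×18.9673 = 90.6672.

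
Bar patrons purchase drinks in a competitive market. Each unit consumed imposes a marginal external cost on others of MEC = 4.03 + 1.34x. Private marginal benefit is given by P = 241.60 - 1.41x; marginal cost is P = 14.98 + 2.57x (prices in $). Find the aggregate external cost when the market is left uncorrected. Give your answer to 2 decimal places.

Market equilibrium (private): 14.98 + 2.57x = 241.60 - 1.41x → x_m = 56.9397.
Total external cost = ∫₀^{x_m} (4.03 + 1.34x) dx = 4.03×56.9397 + ½×1.34×56.9397² = 2401.6937.

$2401.69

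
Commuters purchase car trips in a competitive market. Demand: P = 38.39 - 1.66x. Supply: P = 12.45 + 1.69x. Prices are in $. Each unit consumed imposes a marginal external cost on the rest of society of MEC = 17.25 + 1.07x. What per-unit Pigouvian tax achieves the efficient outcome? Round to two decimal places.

tax = $19.35 per unit

Social marginal benefit = demand − MEC = 21.14 - 2.73x.
Set SMB = MC: 21.14 - 2.73x = 12.45 + 1.69x → x* = 1.9661.
The Pigouvian tax equals MEC at x*: 17.25 + 1.07×1.9661 = 19.3537.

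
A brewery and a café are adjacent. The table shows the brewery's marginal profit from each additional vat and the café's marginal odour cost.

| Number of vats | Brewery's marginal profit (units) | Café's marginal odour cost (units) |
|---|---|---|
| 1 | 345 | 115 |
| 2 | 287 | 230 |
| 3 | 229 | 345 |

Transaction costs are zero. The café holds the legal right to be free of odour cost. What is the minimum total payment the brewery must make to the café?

Efficient level: marginal profit ≥ marginal odour cost through level 2, so k* = 2.
With the café holding the right, the brewery must at least compensate total damage at k*: 115 + 230 = 345.

345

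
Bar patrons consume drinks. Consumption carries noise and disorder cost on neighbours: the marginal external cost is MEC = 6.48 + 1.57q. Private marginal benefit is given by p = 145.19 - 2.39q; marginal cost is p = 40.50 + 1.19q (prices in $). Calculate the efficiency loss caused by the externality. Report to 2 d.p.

DWL = $266.49

Market equilibrium (private): 40.50 + 1.19q = 145.19 - 2.39q → q_m = 29.2430.
Social marginal benefit = demand − MEC = 138.71 - 3.96q.
Set SMB = MC: 138.71 - 3.96q = 40.50 + 1.19q → q* = 19.0699.
Height of the DWL triangle at q_m is MC(q_m) − SMB(q_m) = MEC(q_m) = 52.3915.
DWL = ½ × 10.1731 × 52.3915 = 266.4920.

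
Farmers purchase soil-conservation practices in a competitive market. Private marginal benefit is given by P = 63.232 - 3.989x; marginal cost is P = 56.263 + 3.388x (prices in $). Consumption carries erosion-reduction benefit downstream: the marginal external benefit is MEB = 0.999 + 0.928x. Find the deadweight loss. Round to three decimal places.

DWL = $0.273

Market equilibrium (private): 56.263 + 3.388x = 63.232 - 3.989x → x_m = 0.9447.
Social marginal benefit = demand + MEB = 64.231 - 3.061x.
Set SMB = MC: 64.231 - 3.061x = 56.263 + 3.388x → x* = 1.2355.
The welfare-loss triangle has base |x_m − x*| and height MEB(x_m) (the vertical gap between SMB and MC is zero at x* and MEB at x_m).
DWL = ½ × 0.2908 × 1.8757 = 0.2727.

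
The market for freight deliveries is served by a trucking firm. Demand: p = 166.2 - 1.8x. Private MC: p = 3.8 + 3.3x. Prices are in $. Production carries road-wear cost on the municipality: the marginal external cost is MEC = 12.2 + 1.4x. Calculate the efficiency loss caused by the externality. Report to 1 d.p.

DWL = $248.0

Market equilibrium (private): 3.8 + 3.3x = 166.2 - 1.8x → x_m = 31.8431.
Social marginal cost = private MC + MEC = 16.0 + 4.7x.
Set SMC = demand: 16.0 + 4.7x = 166.2 - 1.8x → x* = 23.1077.
Between x* and x_m the wedge SMC − demand runs linearly from 0 to MEC(x_m), so the loss is a triangle.
DWL = ½ × 8.7354 × 56.7804 = 247.9998.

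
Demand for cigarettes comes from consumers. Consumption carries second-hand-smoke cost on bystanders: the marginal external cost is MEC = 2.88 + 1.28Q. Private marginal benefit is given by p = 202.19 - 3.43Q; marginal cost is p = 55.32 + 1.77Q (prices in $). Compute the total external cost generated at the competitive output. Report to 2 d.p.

$591.89

Market equilibrium (private): 55.32 + 1.77Q = 202.19 - 3.43Q → Q_m = 28.2442.
Total external cost = ∫₀^{Q_m} (2.88 + 1.28Q) dQ = 2.88×28.2442 + ½×1.28×28.2442² = 591.8936.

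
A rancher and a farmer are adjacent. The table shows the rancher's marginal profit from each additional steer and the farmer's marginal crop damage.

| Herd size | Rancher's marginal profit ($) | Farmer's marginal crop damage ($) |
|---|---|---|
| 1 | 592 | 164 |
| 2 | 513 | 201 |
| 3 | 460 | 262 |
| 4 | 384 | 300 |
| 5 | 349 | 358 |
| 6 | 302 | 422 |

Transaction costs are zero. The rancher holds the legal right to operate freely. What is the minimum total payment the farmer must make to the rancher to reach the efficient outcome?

$651

Left alone the rancher would choose level 6 (marginal profit stays positive).
Efficient level: k* = 4 (marginal profit ≥ marginal crop damage through 4).
The farmer must at least cover the rancher's forgone profit from cutting 6→4: 349 + 302 = 651.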